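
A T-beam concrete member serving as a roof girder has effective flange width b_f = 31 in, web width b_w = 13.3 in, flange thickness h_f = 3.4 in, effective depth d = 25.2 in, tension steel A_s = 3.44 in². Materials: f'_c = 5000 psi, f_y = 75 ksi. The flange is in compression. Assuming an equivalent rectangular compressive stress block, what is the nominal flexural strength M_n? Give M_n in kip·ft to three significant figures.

M_n ≈ 521 kip·ft

Tension: T = A_s f_y = 3.44 × 75 = 258 kips.
Try a within the flange: a = T/(0.85 f'_c b_f) = 258/(0.85 × 5 × 31) = 1.958 in.
Since a = 1.958 ≤ h_f = 3.4 in, the stress block lies entirely in the flange; analyse as a rectangular beam of width b_f.
M_n = T(d − a/2) = 258 × (25.2 − 0.979) = 6249.0 kip·in.
M_n = 6249.0/12 = 520.75 kip·ft.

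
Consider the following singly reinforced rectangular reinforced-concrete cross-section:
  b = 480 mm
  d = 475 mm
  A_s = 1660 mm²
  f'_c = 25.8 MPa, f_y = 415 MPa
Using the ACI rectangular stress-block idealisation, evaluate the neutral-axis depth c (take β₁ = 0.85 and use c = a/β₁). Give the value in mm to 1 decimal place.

c ≈ 77.0 mm

T = A_s f_y = 1660 × 415 = 688900 N = 688.9 kN.
Setting C = 0.85 f'_c a b equal to T: a = 688900/(0.85 × 25.8 × 480) = 65.445 mm.
With β₁ = 0.85, c = a/β₁ = 65.445/0.85 = 77.0 mm.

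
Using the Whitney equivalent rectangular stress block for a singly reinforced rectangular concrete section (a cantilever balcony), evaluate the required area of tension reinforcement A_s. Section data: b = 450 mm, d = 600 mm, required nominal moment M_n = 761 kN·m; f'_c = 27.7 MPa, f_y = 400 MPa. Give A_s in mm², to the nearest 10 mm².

With M_n = 0.85 f'_c a b (d − a/2), solve the quadratic for a:
a = d − √(d² − 2M_n/(0.85 f'_c b)) = 600 − √(600² − 2 × 761×10⁶/(0.85 × 27.7 × 450)) = 134.86 mm.
A_s = 0.85 f'_c a b / f_y = 0.85 × 27.7 × 134.86 × 450 / 400 = 3572.2 mm².

A_s ≈ 3570 mm²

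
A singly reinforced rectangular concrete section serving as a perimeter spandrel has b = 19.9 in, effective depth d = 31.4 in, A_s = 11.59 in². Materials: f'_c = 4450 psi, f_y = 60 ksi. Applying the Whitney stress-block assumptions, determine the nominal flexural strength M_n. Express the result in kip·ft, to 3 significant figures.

M_n ≈ 1550 kip·ft

T = A_s f_y = 11.59 × 60 = 695.4 kips.
a = T/(0.85 f'_c b) = 695.4/(0.85 × 4.45 × 19.9) = 9.239 in.
M_n = T(d − a/2) = 695.4 × (31.4 − 4.6195) = 18623.2 kip·in = 18623.2/12 = 1551.93 kip·ft.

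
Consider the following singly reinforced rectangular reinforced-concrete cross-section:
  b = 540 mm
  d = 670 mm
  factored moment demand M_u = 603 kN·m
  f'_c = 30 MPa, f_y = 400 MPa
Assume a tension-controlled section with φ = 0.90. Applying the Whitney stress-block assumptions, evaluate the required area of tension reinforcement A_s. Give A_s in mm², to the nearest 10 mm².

M_n = M_u/φ = 603/0.90 = 670 kN·m.
With M_n = 0.85 f'_c a b (d − a/2), solve the quadratic for a:
a = d − √(d² − 2M_n/(0.85 f'_c b)) = 670 − √(670² − 2 × 670×10⁶/(0.85 × 30 × 540)) = 77.05 mm.
A_s = 0.85 f'_c a b / f_y = 0.85 × 30 × 77.05 × 540 / 400 = 2652.4 mm².

A_s ≈ 2650 mm²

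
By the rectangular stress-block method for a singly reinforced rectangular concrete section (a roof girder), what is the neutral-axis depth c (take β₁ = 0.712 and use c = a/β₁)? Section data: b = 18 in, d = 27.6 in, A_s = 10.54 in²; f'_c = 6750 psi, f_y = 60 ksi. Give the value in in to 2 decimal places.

c ≈ 8.60 in

T = A_s f_y = 10.54 × 60 = 632.4 kips.
a = T/(0.85 f'_c b) = 632.4/(0.85 × 6.75 × 18) = 6.1235 in.
With β₁ = 0.712, c = a/β₁ = 6.1235/0.712 = 8.60 in.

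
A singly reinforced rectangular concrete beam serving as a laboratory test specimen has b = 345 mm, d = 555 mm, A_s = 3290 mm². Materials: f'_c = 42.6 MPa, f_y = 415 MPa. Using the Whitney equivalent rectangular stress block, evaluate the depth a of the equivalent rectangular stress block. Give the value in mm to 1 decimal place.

a ≈ 109.3 mm

T = A_s f_y = 3290 × 415 = 1365350 N = 1365.35 kN.
Setting C = 0.85 f'_c a b equal to T: a = 1365350/(0.85 × 42.6 × 345) = 109.3 mm.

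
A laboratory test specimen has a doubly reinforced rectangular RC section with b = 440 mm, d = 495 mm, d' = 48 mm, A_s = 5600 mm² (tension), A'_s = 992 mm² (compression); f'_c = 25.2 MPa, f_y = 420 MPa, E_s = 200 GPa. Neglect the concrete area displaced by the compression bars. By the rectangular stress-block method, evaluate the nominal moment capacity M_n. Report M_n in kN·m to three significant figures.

Assume both tension and compression steel yield.
Net tension couple steel: A_s − A'_s = 4608 mm².
a = (A_s − A'_s) f_y / (0.85 f'_c b) = 1935360/(0.85 × 25.2 × 440) = 205.35 mm.
c = a/β₁ = 205.35/0.85 = 241.59 mm; ε'_s = 0.003(c − d')/c = 0.0024 ≥ f_y/E_s = 0.0021, so compression steel does yield.
M_n = (A_s − A'_s) f_y (d − a/2) + A'_s f_y (d − d') = [1935360 × (495 − 102.675) + 416640 × (495 − 48)] × 10⁻⁶ = 759.29 + 186.24 = 945.53 kN·m.

M_n ≈ 946 kN·m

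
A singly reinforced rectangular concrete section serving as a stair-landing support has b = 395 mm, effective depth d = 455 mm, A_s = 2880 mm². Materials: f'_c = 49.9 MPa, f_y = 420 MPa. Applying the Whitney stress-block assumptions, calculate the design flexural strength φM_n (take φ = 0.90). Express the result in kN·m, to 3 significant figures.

T = A_s f_y = 2880 × 420 = 1209600 N = 1209.6 kN.
From C = T: a = T/(0.85 f'_c b) = 1209600/(0.85 × 49.9 × 395) = 72.20 mm.
M_n = T(d − a/2) = 1209.6 kN × (455 − 36.1) mm = 506.70 kN·m.
φM_n = 0.90 × 506.70 = 456.03 kN·m.

φM_n ≈ 456 kN·m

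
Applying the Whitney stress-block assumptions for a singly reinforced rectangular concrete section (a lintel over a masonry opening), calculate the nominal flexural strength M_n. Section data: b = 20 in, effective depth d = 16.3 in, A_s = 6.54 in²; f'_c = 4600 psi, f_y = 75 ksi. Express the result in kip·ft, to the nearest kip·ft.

M_n ≈ 538 kip·ft

T = A_s f_y = 6.54 × 75 = 490.5 kips.
a = T/(0.85 f'_c b) = 490.5/(0.85 × 4.6 × 20) = 6.272 in.
M_n = T(d − a/2) = 490.5 × (16.3 − 3.136) = 6456.9 kip·in = 6456.9/12 = 538.08 kip·ft.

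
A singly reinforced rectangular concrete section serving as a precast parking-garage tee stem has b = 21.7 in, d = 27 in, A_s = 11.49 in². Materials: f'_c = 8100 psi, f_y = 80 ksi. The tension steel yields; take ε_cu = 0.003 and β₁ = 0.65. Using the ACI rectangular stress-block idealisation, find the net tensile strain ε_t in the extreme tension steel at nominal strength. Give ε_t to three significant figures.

ε_t ≈ 0.00556

a = A_s f_y/(0.85 f'_c b) = 6.152 in.
β₁ = 0.65, so c = a/β₁ = 6.152/0.65 = 9.465 in.
From the linear strain diagram with ε_cu = 0.003: ε_t = 0.003 (d − c)/c = 0.003 × (27 − 9.465)/9.465 = 0.00556.
Since ε_t ≥ 0.005, the section is tension-controlled.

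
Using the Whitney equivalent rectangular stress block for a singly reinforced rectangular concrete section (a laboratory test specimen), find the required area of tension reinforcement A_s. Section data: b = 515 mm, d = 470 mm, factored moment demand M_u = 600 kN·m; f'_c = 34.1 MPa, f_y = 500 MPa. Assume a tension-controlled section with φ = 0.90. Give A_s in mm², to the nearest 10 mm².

M_n = M_u/φ = 600/0.90 = 666.667 kN·m.
With M_n = 0.85 f'_c a b (d − a/2), solve the quadratic for a:
a = d − √(d² − 2M_n/(0.85 f'_c b)) = 470 − √(470² − 2 × 666.667×10⁶/(0.85 × 34.1 × 515)) = 107.26 mm.
A_s = 0.85 f'_c a b / f_y = 0.85 × 34.1 × 107.26 × 515 / 500 = 3202.2 mm².

A_s ≈ 3200 mm²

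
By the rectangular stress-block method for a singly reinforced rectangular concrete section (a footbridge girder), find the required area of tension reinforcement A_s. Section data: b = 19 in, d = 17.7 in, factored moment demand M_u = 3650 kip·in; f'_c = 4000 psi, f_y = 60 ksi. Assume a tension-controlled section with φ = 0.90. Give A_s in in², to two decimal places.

A_s ≈ 4.31 in²

M_n = M_u/φ = 3650/0.90 = 4055.56 kip·in.
From M_n = 0.85 f'_c a b (d − a/2):
a = d − √(d² − 2M_n/(0.85 f'_c b)) = 17.7 − √(17.7² − 2 × 4055.56/(0.85 × 4 × 19)) = 3.999 in.
A_s = 0.85 f'_c a b / f_y = 0.85 × 4 × 3.999 × 19 / 60 = 4.306 in².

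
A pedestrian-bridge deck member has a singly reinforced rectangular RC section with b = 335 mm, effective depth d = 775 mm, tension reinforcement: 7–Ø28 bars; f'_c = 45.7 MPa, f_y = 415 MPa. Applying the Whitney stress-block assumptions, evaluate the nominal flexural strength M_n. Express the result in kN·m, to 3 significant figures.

M_n ≈ 1260 kN·m

A_s = 7 × 616 = 4312 mm².
T = A_s f_y = 4312 × 415 = 1789480 N = 1789.48 kN.
From C = T: a = T/(0.85 f'_c b) = 1789480/(0.85 × 45.7 × 335) = 137.51 mm.
M_n = T(d − a/2) = 1789.48 kN × (775 − 68.755) mm = 1263.81 kN·m.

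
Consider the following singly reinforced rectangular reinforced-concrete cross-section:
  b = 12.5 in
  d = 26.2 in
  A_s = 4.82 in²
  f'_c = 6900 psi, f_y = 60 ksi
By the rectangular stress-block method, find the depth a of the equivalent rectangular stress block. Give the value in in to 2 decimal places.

T = A_s f_y = 4.82 × 60 = 289.2 kips.
a = T/(0.85 f'_c b) = 289.2/(0.85 × 6.9 × 12.5) = 3.94 in.

a ≈ 3.94 in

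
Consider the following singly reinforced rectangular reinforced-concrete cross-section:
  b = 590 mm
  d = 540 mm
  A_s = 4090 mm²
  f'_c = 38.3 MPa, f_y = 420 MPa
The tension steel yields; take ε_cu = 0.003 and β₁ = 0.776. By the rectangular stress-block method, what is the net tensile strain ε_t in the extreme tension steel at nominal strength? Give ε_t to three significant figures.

a = A_s f_y/(0.85 f'_c b) = 89.43 mm.
β₁ = 0.776, so c = a/β₁ = 89.43/0.776 = 115.24 mm.
From the linear strain diagram with ε_cu = 0.003: ε_t = 0.003 (d − c)/c = 0.003 × (540 − 115.24)/115.24 = 0.0111.
Since ε_t ≥ 0.005, the section is tension-controlled.

ε_t ≈ 0.0111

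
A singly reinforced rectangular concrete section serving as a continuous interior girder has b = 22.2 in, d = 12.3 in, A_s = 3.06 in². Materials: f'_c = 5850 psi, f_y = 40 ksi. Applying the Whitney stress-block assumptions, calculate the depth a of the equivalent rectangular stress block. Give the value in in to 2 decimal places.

a ≈ 1.11 in

T = A_s f_y = 3.06 × 40 = 122.4 kips.
a = T/(0.85 f'_c b) = 122.4/(0.85 × 5.85 × 22.2) = 1.11 in.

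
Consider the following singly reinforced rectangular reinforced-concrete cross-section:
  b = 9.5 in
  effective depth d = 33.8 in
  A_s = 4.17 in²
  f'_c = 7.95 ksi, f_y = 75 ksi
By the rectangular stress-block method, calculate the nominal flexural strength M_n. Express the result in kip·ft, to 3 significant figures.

T = A_s f_y = 4.17 × 75 = 312.75 kips.
a = T/(0.85 f'_c b) = 312.75/(0.85 × 7.95 × 9.5) = 4.872 in.
M_n = T(d − a/2) = 312.75 × (33.8 − 2.436) = 9809.1 kip·in = 9809.1/12 = 817.43 kip·ft.

M_n ≈ 817 kip·ft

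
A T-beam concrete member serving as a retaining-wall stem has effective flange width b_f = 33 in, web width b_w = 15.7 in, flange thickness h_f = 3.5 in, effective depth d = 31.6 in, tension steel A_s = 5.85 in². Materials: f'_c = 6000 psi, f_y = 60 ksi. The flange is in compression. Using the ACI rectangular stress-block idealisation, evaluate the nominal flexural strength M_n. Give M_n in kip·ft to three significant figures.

Tension: T = A_s f_y = 5.85 × 60 = 351 kips.
Try a within the flange: a = T/(0.85 f'_c b_f) = 351/(0.85 × 6 × 33) = 2.086 in.
Since a = 2.086 ≤ h_f = 3.5 in, the stress block lies entirely in the flange; analyse as a rectangular beam of width b_f.
M_n = T(d − a/2) = 351 × (31.6 − 1.043) = 10725.5 kip·in.
M_n = 10725.5/12 = 893.79 kip·ft.

M_n ≈ 894 kip·ft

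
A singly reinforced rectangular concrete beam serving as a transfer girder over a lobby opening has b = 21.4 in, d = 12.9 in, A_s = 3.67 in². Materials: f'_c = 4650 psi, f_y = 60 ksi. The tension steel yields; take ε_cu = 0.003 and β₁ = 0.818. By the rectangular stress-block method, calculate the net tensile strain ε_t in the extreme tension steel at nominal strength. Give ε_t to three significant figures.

a = A_s f_y/(0.85 f'_c b) = 2.603 in.
β₁ = 0.818, so c = a/β₁ = 2.603/0.818 = 3.182 in.
From the linear strain diagram with ε_cu = 0.003: ε_t = 0.003 (d − c)/c = 0.003 × (12.9 − 3.182)/3.182 = 0.00916.
Since ε_t ≥ 0.005, the section is tension-controlled.

ε_t ≈ 0.00916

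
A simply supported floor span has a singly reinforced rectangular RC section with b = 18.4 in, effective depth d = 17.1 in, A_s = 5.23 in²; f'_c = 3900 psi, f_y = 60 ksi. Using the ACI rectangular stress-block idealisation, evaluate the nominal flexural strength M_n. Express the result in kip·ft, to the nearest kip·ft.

M_n ≈ 380 kip·ft

T = A_s f_y = 5.23 × 60 = 313.8 kips.
a = T/(0.85 f'_c b) = 313.8/(0.85 × 3.9 × 18.4) = 5.145 in.
M_n = T(d − a/2) = 313.8 × (17.1 − 2.5725) = 4558.7 kip·in = 4558.7/12 = 379.89 kip·ft.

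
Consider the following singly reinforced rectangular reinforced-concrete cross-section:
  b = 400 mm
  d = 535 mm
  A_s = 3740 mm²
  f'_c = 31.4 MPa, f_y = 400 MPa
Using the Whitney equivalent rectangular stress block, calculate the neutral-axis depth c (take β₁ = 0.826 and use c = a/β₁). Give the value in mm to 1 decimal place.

c ≈ 169.6 mm

T = A_s f_y = 3740 × 400 = 1496000 N = 1496 kN.
Setting C = 0.85 f'_c a b equal to T: a = 1496000/(0.85 × 31.4 × 400) = 140.127 mm.
With β₁ = 0.826, c = a/β₁ = 140.127/0.826 = 169.6 mm.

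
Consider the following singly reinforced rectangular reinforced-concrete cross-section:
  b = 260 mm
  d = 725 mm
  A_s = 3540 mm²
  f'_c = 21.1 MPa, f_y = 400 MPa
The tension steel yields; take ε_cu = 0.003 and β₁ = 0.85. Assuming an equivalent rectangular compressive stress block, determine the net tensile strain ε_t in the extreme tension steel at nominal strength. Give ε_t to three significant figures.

ε_t ≈ 0.00309

a = A_s f_y/(0.85 f'_c b) = 303.66 mm.
β₁ = 0.85, so c = a/β₁ = 303.66/0.85 = 357.25 mm.
From the linear strain diagram with ε_cu = 0.003: ε_t = 0.003 (d − c)/c = 0.003 × (725 − 357.25)/357.25 = 0.00309.
ε_t < 0.004 — the section is over-reinforced for flexure under ACI limits.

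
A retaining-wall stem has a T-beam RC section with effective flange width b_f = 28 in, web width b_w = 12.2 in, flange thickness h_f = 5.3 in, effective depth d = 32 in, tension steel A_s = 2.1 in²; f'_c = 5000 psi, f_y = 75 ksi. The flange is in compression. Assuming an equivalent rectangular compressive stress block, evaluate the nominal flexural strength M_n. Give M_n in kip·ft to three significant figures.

M_n ≈ 411 kip·ft

Tension: T = A_s f_y = 2.1 × 75 = 157.5 kips.
Try a within the flange: a = T/(0.85 f'_c b_f) = 157.5/(0.85 × 5 × 28) = 1.324 in.
Since a = 1.324 ≤ h_f = 5.3 in, the stress block lies entirely in the flange; analyse as a rectangular beam of width b_f.
M_n = T(d − a/2) = 157.5 × (32 − 0.662) = 4935.7 kip·in.
M_n = 4935.7/12 = 411.31 kip·ft.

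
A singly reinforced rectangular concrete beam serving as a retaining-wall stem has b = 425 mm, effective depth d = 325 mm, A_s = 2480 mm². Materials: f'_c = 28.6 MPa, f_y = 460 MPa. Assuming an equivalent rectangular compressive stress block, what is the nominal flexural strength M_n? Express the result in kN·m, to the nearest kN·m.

T = A_s f_y = 2480 × 460 = 1140800 N = 1140.8 kN.
From C = T: a = T/(0.85 f'_c b) = 1140800/(0.85 × 28.6 × 425) = 110.42 mm.
M_n = T(d − a/2) = 1140.8 kN × (325 − 55.21) mm = 307.78 kN·m.

M_n ≈ 308 kN·m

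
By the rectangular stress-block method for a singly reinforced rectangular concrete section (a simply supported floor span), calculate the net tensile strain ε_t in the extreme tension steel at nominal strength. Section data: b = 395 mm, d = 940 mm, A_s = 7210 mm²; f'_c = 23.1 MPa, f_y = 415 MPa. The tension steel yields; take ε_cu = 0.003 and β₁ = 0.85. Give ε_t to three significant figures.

ε_t ≈ 0.00321

a = A_s f_y/(0.85 f'_c b) = 385.79 mm.
β₁ = 0.85, so c = a/β₁ = 385.79/0.85 = 453.87 mm.
From the linear strain diagram with ε_cu = 0.003: ε_t = 0.003 (d − c)/c = 0.003 × (940 − 453.87)/453.87 = 0.00321.
ε_t < 0.004 — the section is over-reinforced for flexure under ACI limits.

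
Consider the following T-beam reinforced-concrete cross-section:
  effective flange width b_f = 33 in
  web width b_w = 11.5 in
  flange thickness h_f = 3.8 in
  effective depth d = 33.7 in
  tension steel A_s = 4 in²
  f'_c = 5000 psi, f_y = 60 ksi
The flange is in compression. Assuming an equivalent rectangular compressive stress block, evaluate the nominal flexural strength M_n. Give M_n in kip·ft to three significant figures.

Tension: T = A_s f_y = 4 × 60 = 240 kips.
Try a within the flange: a = T/(0.85 f'_c b_f) = 240/(0.85 × 5 × 33) = 1.711 in.
Since a = 1.711 ≤ h_f = 3.8 in, the stress block lies entirely in the flange; analyse as a rectangular beam of width b_f.
M_n = T(d − a/2) = 240 × (33.7 − 0.8555) = 7882.7 kip·in.
M_n = 7882.7/12 = 656.89 kip·ft.

M_n ≈ 657 kip·ft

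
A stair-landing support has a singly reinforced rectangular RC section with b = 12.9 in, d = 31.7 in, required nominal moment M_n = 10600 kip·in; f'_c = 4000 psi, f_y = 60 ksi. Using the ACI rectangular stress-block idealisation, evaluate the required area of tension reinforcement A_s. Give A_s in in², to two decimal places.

A_s ≈ 6.48 in²

From M_n = 0.85 f'_c a b (d − a/2):
a = d − √(d² − 2M_n/(0.85 f'_c b)) = 31.7 − √(31.7² − 2 × 10600/(0.85 × 4 × 12.9)) = 8.863 in.
A_s = 0.85 f'_c a b / f_y = 0.85 × 4 × 8.863 × 12.9 / 60 = 6.479 in².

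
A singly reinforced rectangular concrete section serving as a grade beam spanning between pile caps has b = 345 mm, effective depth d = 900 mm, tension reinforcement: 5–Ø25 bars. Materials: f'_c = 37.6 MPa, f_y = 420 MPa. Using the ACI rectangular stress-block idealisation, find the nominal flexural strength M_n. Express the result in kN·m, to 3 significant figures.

A_s = 5 × 491 = 2455 mm².
T = A_s f_y = 2455 × 420 = 1031100 N = 1031.1 kN.
From C = T: a = T/(0.85 f'_c b) = 1031100/(0.85 × 37.6 × 345) = 93.51 mm.
M_n = T(d − a/2) = 1031.1 kN × (900 − 46.755) mm = 879.78 kN·m.

M_n ≈ 880 kN·m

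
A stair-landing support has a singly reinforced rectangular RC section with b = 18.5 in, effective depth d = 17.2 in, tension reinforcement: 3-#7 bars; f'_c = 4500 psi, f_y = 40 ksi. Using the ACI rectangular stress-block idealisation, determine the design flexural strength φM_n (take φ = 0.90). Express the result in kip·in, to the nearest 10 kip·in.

A_s = 3 × 0.6 = 1.8 in².
T = A_s f_y = 1.8 × 40 = 72 kips.
a = T/(0.85 f'_c b) = 72/(0.85 × 4.5 × 18.5) = 1.017 in.
M_n = T(d − a/2) = 72 × (17.2 − 0.5085) = 1201.8 kip·in.
φM_n = 0.90 × 1201.8 = 1081.6 kip·in.

φM_n ≈ 1080 kip·in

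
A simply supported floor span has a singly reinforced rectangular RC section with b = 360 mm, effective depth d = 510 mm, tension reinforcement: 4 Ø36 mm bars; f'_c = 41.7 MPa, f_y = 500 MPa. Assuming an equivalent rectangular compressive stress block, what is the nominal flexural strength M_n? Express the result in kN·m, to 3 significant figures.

A_s = 4 × 1018 = 4072 mm².
T = A_s f_y = 4072 × 500 = 2036000 N = 2036 kN.
From C = T: a = T/(0.85 f'_c b) = 2036000/(0.85 × 41.7 × 360) = 159.56 mm.
M_n = T(d − a/2) = 2036 kN × (510 − 79.78) mm = 875.93 kN·m.

M_n ≈ 876 kN·m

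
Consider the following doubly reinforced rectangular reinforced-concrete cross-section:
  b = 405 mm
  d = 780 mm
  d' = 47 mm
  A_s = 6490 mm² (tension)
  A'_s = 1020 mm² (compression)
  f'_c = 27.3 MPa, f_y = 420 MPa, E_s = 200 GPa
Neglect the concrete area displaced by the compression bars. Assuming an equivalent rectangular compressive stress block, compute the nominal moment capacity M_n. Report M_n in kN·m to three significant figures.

M_n ≈ 1830 kN·m

Assume both tension and compression steel yield.
Net tension couple steel: A_s − A'_s = 5470 mm².
a = (A_s − A'_s) f_y / (0.85 f'_c b) = 2297400/(0.85 × 27.3 × 405) = 244.46 mm.
c = a/β₁ = 244.46/0.85 = 287.60 mm; ε'_s = 0.003(c − d')/c = 0.0025 ≥ f_y/E_s = 0.0021, so compression steel does yield.
M_n = (A_s − A'_s) f_y (d − a/2) + A'_s f_y (d − d') = [2297400 × (780 − 122.23) + 428400 × (780 − 47)] × 10⁻⁶ = 1511.16 + 314.02 = 1825.18 kN·m.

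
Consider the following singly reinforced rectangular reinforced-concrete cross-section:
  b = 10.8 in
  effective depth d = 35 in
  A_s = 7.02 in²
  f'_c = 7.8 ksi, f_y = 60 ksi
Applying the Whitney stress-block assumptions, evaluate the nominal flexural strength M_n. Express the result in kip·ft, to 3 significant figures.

T = A_s f_y = 7.02 × 60 = 421.2 kips.
a = T/(0.85 f'_c b) = 421.2/(0.85 × 7.8 × 10.8) = 5.882 in.
M_n = T(d − a/2) = 421.2 × (35 − 2.941) = 13503.3 kip·in = 13503.3/12 = 1125.28 kip·ft.

M_n ≈ 1130 kip·ft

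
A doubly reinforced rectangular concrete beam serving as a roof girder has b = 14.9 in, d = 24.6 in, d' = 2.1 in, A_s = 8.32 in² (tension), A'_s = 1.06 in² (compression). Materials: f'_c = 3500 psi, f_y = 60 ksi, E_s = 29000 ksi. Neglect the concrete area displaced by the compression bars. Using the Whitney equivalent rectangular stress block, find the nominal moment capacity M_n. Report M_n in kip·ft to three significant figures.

M_n ≈ 834 kip·ft

Assume both steels yield.
a = (A_s − A'_s) f_y/(0.85 f'_c b) = (8.32 − 1.06) × 60/(0.85 × 3.5 × 14.9) = 9.827 in.
c = a/β₁ = 9.827/0.85 = 11.561 in; ε'_s = 0.003(c − d')/c = 0.0025 ≥ ε_y = 0.0021, so the compression steel yields.
M_n = (A_s − A'_s) f_y (d − a/2) + A'_s f_y (d − d') = 435.6 × (24.6 − 4.9135) + 63.6 × (24.6 − 2.1) = 8575.4 + 1431.0 = 10006.4 kip·in = 10006.4/12 = 833.87 kip·ft.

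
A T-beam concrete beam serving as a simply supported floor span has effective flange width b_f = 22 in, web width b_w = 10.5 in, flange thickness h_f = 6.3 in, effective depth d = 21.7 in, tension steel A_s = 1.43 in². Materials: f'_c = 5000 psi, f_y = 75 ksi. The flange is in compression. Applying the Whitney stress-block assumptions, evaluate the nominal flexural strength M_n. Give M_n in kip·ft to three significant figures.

Tension: T = A_s f_y = 1.43 × 75 = 107.25 kips.
Try a within the flange: a = T/(0.85 f'_c b_f) = 107.25/(0.85 × 5 × 22) = 1.147 in.
Since a = 1.147 ≤ h_f = 6.3 in, the stress block lies entirely in the flange; analyse as a rectangular beam of width b_f.
M_n = T(d − a/2) = 107.25 × (21.7 − 0.5735) = 2265.8 kip·in.
M_n = 2265.8/12 = 188.82 kip·ft.

M_n ≈ 189 kip·ft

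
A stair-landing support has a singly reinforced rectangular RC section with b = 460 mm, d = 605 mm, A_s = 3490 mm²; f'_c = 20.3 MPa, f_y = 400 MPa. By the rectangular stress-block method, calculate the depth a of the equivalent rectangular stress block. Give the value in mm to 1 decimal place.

T = A_s f_y = 3490 × 400 = 1396000 N = 1396 kN.
Setting C = 0.85 f'_c a b equal to T: a = 1396000/(0.85 × 20.3 × 460) = 175.9 mm.

a ≈ 175.9 mm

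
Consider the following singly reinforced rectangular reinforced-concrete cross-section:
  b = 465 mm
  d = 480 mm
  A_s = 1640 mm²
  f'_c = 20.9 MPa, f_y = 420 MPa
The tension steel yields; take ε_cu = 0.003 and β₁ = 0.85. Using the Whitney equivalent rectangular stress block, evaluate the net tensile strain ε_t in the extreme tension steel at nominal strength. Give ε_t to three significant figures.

a = A_s f_y/(0.85 f'_c b) = 83.38 mm.
β₁ = 0.85, so c = a/β₁ = 83.38/0.85 = 98.09 mm.
From the linear strain diagram with ε_cu = 0.003: ε_t = 0.003 (d − c)/c = 0.003 × (480 − 98.09)/98.09 = 0.0117.
Since ε_t ≥ 0.005, the section is tension-controlled.

ε_t ≈ 0.0117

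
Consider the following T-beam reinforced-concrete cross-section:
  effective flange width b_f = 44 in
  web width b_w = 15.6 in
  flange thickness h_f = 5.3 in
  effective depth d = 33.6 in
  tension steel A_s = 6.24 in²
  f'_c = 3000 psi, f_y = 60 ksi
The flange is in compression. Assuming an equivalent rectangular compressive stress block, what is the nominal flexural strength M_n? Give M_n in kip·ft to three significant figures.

Tension: T = A_s f_y = 6.24 × 60 = 374.4 kips.
Try a within the flange: a = T/(0.85 f'_c b_f) = 374.4/(0.85 × 3 × 44) = 3.337 in.
Since a = 3.337 ≤ h_f = 5.3 in, the stress block lies entirely in the flange; analyse as a rectangular beam of width b_f.
M_n = T(d − a/2) = 374.4 × (33.6 − 1.6685) = 11955.2 kip·in.
M_n = 11955.2/12 = 996.27 kip·ft.

M_n ≈ 996 kip·ft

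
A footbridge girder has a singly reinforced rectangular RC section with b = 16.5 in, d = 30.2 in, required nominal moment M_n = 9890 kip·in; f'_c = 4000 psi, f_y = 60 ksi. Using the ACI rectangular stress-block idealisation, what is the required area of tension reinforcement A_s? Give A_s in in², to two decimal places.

A_s ≈ 6.12 in²

From M_n = 0.85 f'_c a b (d − a/2):
a = d − √(d² − 2M_n/(0.85 f'_c b)) = 30.2 − √(30.2² − 2 × 9890/(0.85 × 4 × 16.5)) = 6.547 in.
A_s = 0.85 f'_c a b / f_y = 0.85 × 4 × 6.547 × 16.5 / 60 = 6.121 in².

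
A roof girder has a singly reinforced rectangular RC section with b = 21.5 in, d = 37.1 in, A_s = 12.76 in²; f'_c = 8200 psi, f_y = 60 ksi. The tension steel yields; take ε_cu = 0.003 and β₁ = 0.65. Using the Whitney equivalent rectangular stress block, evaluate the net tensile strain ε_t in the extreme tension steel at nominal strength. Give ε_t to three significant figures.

a = A_s f_y/(0.85 f'_c b) = 5.109 in.
β₁ = 0.65, so c = a/β₁ = 5.109/0.65 = 7.860 in.
From the linear strain diagram with ε_cu = 0.003: ε_t = 0.003 (d − c)/c = 0.003 × (37.1 − 7.860)/7.860 = 0.0112.
Since ε_t ≥ 0.005, the section is tension-controlled.

ε_t ≈ 0.0112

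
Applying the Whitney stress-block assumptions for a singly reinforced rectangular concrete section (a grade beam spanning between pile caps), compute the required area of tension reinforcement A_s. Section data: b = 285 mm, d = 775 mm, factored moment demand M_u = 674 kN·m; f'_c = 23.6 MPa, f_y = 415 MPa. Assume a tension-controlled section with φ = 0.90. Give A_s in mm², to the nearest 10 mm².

M_n = M_u/φ = 674/0.90 = 748.889 kN·m.
With M_n = 0.85 f'_c a b (d − a/2), solve the quadratic for a:
a = d − √(d² − 2M_n/(0.85 f'_c b)) = 775 − √(775² − 2 × 748.889×10⁶/(0.85 × 23.6 × 285)) = 193.07 mm.
A_s = 0.85 f'_c a b / f_y = 0.85 × 23.6 × 193.07 × 285 / 415 = 2659.8 mm².

A_s ≈ 2660 mm²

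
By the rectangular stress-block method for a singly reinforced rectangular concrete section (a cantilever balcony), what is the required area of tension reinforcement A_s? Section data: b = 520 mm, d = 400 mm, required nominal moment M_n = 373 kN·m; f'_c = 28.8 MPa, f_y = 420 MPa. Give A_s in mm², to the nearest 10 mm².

A_s ≈ 2470 mm²

With M_n = 0.85 f'_c a b (d − a/2), solve the quadratic for a:
a = d − √(d² − 2M_n/(0.85 f'_c b)) = 400 − √(400² − 2 × 373×10⁶/(0.85 × 28.8 × 520)) = 81.57 mm.
A_s = 0.85 f'_c a b / f_y = 0.85 × 28.8 × 81.57 × 520 / 420 = 2472.3 mm².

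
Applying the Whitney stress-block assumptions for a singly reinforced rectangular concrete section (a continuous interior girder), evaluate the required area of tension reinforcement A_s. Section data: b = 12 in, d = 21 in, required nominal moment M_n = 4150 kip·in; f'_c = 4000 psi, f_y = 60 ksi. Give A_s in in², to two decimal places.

From M_n = 0.85 f'_c a b (d − a/2):
a = d − √(d² − 2M_n/(0.85 f'_c b)) = 21 − √(21² − 2 × 4150/(0.85 × 4 × 12)) = 5.587 in.
A_s = 0.85 f'_c a b / f_y = 0.85 × 4 × 5.587 × 12 / 60 = 3.799 in².

A_s ≈ 3.80 in²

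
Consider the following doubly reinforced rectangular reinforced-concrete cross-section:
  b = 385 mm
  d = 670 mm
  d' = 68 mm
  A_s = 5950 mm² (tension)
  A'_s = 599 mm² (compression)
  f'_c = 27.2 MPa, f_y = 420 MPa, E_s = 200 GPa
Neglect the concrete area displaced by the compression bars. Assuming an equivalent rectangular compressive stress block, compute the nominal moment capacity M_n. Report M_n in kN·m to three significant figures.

Assume both tension and compression steel yield.
Net tension couple steel: A_s − A'_s = 5351 mm².
a = (A_s − A'_s) f_y / (0.85 f'_c b) = 2247420/(0.85 × 27.2 × 385) = 252.49 mm.
c = a/β₁ = 252.49/0.85 = 297.05 mm; ε'_s = 0.003(c − d')/c = 0.0023 ≥ f_y/E_s = 0.0021, so compression steel does yield.
M_n = (A_s − A'_s) f_y (d − a/2) + A'_s f_y (d − d') = [2247420 × (670 − 126.245) + 251580 × (670 − 68)] × 10⁻⁶ = 1222.05 + 151.45 = 1373.50 kN·m.

M_n ≈ 1370 kN·m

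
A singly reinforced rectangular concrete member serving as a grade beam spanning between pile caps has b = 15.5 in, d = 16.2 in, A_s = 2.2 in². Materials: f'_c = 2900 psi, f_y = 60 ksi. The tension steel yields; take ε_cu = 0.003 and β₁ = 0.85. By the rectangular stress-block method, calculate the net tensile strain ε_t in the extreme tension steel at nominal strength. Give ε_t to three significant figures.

a = A_s f_y/(0.85 f'_c b) = 3.455 in.
β₁ = 0.85, so c = a/β₁ = 3.455/0.85 = 4.065 in.
From the linear strain diagram with ε_cu = 0.003: ε_t = 0.003 (d − c)/c = 0.003 × (16.2 − 4.065)/4.065 = 0.00896.
Since ε_t ≥ 0.005, the section is tension-controlled.

ε_t ≈ 0.00896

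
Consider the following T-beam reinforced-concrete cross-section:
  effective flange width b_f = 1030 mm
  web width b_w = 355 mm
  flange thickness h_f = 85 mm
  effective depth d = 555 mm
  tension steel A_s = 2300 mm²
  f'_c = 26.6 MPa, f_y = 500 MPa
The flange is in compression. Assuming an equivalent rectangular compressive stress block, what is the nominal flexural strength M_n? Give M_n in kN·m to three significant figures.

M_n ≈ 610 kN·m

Tension: T = A_s f_y = 2300 × 500 = 1150000 N.
Try a within the flange: a = T/(0.85 f'_c b_f) = 1150000/(0.85 × 26.6 × 1030) = 49.38 mm.
Since a = 49.38 ≤ h_f = 85 mm, the stress block lies entirely in the flange; analyse as a rectangular beam of width b_f.
M_n = T(d − a/2) = 1150000 × (555 − 24.69) = 609.86 × 10⁶ N·mm.
M_n = 609.86 kN·m.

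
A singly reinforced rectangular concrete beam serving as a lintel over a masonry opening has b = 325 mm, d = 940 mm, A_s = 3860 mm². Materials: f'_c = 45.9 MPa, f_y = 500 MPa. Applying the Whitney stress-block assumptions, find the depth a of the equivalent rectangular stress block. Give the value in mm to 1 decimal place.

a ≈ 152.2 mm

T = A_s f_y = 3860 × 500 = 1930000 N = 1930 kN.
Setting C = 0.85 f'_c a b equal to T: a = 1930000/(0.85 × 45.9 × 325) = 152.2 mm.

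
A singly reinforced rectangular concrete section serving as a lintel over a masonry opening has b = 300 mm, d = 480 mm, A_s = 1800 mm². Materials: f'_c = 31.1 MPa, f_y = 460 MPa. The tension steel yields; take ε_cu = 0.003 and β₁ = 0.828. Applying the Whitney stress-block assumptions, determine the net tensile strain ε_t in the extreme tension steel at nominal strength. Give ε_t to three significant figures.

ε_t ≈ 0.00842

a = A_s f_y/(0.85 f'_c b) = 104.41 mm.
β₁ = 0.828, so c = a/β₁ = 104.41/0.828 = 126.10 mm.
From the linear strain diagram with ε_cu = 0.003: ε_t = 0.003 (d − c)/c = 0.003 × (480 − 126.10)/126.10 = 0.00842.
Since ε_t ≥ 0.005, the section is tension-controlled.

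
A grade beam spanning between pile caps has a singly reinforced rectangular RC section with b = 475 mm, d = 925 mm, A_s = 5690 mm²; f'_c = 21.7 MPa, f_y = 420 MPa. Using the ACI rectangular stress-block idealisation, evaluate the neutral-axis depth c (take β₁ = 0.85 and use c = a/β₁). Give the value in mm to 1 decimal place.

c ≈ 320.9 mm

T = A_s f_y = 5690 × 420 = 2389800 N = 2389.8 kN.
Setting C = 0.85 f'_c a b equal to T: a = 2389800/(0.85 × 21.7 × 475) = 272.765 mm.
With β₁ = 0.85, c = a/β₁ = 272.765/0.85 = 320.9 mm.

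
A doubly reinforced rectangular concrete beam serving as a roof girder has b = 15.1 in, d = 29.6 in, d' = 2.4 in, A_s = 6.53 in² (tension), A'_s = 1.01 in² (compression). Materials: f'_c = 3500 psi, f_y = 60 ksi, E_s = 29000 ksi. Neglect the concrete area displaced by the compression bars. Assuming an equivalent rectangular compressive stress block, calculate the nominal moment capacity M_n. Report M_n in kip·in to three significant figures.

Assume both steels yield.
a = (A_s − A'_s) f_y/(0.85 f'_c b) = (6.53 − 1.01) × 60/(0.85 × 3.5 × 15.1) = 7.373 in.
c = a/β₁ = 7.373/0.85 = 8.674 in; ε'_s = 0.003(c − d')/c = 0.0022 ≥ ε_y = 0.0021, so the compression steel yields.
M_n = (A_s − A'_s) f_y (d − a/2) + A'_s f_y (d − d') = 331.2 × (29.6 − 3.6865) + 60.6 × (29.6 − 2.4) = 8582.6 + 1648.3 = 10230.9 kip·in.

M_n ≈ 10200 kip·in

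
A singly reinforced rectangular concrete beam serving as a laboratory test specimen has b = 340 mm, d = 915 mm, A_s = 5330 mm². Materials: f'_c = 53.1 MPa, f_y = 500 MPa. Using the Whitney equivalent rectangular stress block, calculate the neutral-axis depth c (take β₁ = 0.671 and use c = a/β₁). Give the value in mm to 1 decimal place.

T = A_s f_y = 5330 × 500 = 2665000 N = 2665 kN.
Setting C = 0.85 f'_c a b equal to T: a = 2665000/(0.85 × 53.1 × 340) = 173.662 mm.
With β₁ = 0.671, c = a/β₁ = 173.662/0.671 = 258.8 mm.

c ≈ 258.8 mm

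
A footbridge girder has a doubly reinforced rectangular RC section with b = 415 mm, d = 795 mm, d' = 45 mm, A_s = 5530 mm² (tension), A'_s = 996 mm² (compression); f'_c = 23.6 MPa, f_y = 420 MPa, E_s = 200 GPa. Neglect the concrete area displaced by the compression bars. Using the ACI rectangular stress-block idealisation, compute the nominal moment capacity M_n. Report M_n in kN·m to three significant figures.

M_n ≈ 1610 kN·m

Assume both tension and compression steel yield.
Net tension couple steel: A_s − A'_s = 4534 mm².
a = (A_s − A'_s) f_y / (0.85 f'_c b) = 1904280/(0.85 × 23.6 × 415) = 228.75 mm.
c = a/β₁ = 228.75/0.85 = 269.12 mm; ε'_s = 0.003(c − d')/c = 0.0025 ≥ f_y/E_s = 0.0021, so compression steel does yield.
M_n = (A_s − A'_s) f_y (d − a/2) + A'_s f_y (d − d') = [1904280 × (795 − 114.375) + 418320 × (795 − 45)] × 10⁻⁶ = 1296.10 + 313.74 = 1609.84 kN·m.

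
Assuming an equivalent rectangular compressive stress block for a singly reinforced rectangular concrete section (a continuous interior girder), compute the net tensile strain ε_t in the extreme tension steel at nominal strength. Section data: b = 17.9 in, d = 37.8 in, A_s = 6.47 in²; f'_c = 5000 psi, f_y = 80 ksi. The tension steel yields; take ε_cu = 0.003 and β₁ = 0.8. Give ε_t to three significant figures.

ε_t ≈ 0.0103

a = A_s f_y/(0.85 f'_c b) = 6.804 in.
β₁ = 0.8, so c = a/β₁ = 6.804/0.8 = 8.505 in.
From the linear strain diagram with ε_cu = 0.003: ε_t = 0.003 (d − c)/c = 0.003 × (37.8 − 8.505)/8.505 = 0.0103.
Since ε_t ≥ 0.005, the section is tension-controlled.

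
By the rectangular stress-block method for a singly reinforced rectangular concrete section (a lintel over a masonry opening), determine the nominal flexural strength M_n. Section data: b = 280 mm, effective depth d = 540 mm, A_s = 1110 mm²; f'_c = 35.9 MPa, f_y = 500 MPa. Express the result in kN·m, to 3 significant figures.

T = A_s f_y = 1110 × 500 = 555000 N = 555 kN.
From C = T: a = T/(0.85 f'_c b) = 555000/(0.85 × 35.9 × 280) = 64.96 mm.
M_n = T(d − a/2) = 555 kN × (540 − 32.48) mm = 281.67 kN·m.

M_n ≈ 282 kN·m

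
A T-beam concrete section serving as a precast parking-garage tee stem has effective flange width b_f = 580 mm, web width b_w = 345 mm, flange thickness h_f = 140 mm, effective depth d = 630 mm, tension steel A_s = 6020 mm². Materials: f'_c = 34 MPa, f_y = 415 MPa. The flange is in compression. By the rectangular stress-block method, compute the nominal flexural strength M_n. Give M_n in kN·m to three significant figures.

M_n ≈ 1390 kN·m

Tension: T = A_s f_y = 6020 × 415 = 2498300 N.
Try a within the flange: a = T/(0.85 f'_c b_f) = 2498300/(0.85 × 34 × 580) = 149.05 mm.
a = 149.05 > h_f = 140 mm: the block extends into the web. Split into flange-overhang and web parts.
C_f = 0.85 f'_c (b_f − b_w) h_f = 0.85 × 34 × (580 − 345) × 140 = 950810 N.
Remaining web compression depth: a_w = (T − C_f)/(0.85 f'_c b_w) = (2498300 − 950810)/(0.85 × 34 × 345) = 155.21 mm.
M_n = C_f(d − h_f/2) + (T − C_f)(d − a_w/2) = 950810 × (630 − 70) + 1547490 × (630 − 77.605) = 532.45 + 854.83 = 1387.28 × 10⁶ N·mm.
M_n = 1387.28 kN·m.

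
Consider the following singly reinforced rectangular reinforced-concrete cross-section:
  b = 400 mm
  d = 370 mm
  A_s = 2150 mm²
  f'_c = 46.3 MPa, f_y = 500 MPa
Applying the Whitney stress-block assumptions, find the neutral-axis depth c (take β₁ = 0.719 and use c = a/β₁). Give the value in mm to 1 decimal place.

T = A_s f_y = 2150 × 500 = 1075000 N = 1075 kN.
Setting C = 0.85 f'_c a b equal to T: a = 1075000/(0.85 × 46.3 × 400) = 68.289 mm.
With β₁ = 0.719, c = a/β₁ = 68.289/0.719 = 95.0 mm.

c ≈ 95.0 mm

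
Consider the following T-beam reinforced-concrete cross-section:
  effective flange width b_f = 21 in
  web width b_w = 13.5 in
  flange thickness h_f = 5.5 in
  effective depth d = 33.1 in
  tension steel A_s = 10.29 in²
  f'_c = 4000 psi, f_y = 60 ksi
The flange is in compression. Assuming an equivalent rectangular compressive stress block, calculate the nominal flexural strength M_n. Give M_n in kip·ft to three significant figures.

M_n ≈ 1460 kip·ft

Tension: T = A_s f_y = 10.29 × 60 = 617.4 kips.
Try a within the flange: a = T/(0.85 f'_c b_f) = 617.4/(0.85 × 4 × 21) = 8.647 in.
a = 8.647 > h_f = 5.5 in: the block extends into the web. Split into flange-overhang and web parts.
C_f = 0.85 f'_c (b_f − b_w) h_f = 0.85 × 4 × (21 − 13.5) × 5.5 = 140.3 kips.
Remaining web compression depth: a_w = (T − C_f)/(0.85 f'_c b_w) = (617.4 − 140.3)/(0.85 × 4 × 13.5) = 10.394 in.
M_n = C_f(d − h_f/2) + (T − C_f)(d − a_w/2) = 140.3 × (33.1 − 2.75) + 477.1 × (33.1 − 5.197) = 4258.1 + 13312.5 = 17570.6 kip·in.
M_n = 17570.6/12 = 1464.22 kip·ft.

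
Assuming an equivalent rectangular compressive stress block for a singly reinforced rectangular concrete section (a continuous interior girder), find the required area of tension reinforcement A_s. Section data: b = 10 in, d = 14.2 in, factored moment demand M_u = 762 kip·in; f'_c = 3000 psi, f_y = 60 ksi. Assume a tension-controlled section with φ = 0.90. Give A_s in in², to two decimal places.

A_s ≈ 1.09 in²

M_n = M_u/φ = 762/0.90 = 846.667 kip·in.
From M_n = 0.85 f'_c a b (d − a/2):
a = d − √(d² − 2M_n/(0.85 f'_c b)) = 14.2 − √(14.2² − 2 × 846.667/(0.85 × 3 × 10)) = 2.571 in.
A_s = 0.85 f'_c a b / f_y = 0.85 × 3 × 2.571 × 10 / 60 = 1.093 in².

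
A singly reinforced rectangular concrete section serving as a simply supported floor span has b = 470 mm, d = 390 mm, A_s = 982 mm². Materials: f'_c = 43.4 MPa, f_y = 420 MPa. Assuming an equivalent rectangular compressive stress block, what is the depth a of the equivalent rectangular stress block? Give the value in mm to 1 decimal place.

a ≈ 23.8 mm

T = A_s f_y = 982 × 420 = 412440 N = 412.44 kN.
Setting C = 0.85 f'_c a b equal to T: a = 412440/(0.85 × 43.4 × 470) = 23.8 mm.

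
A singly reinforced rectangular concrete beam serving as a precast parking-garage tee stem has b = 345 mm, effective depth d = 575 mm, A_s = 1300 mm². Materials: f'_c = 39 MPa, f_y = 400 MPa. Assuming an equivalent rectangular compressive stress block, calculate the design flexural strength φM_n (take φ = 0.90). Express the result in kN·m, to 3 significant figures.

T = A_s f_y = 1300 × 400 = 520000 N = 520 kN.
From C = T: a = T/(0.85 f'_c b) = 520000/(0.85 × 39 × 345) = 45.47 mm.
M_n = T(d − a/2) = 520 kN × (575 − 22.735) mm = 287.18 kN·m.
φM_n = 0.90 × 287.18 = 258.46 kN·m.

φM_n ≈ 258 kN·m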